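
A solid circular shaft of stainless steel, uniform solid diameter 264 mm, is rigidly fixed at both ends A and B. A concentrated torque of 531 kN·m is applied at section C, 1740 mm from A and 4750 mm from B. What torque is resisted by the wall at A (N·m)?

With uniform GJ and both ends fixed, compatibility θ_AC = θ_CB gives T_A·a = T_B·b, together with T_A + T_B = T₀.
T_A = T₀·b/(a+b) = 531000·4750/6490 = 388600 N·m; T_B = 142400 N·m.

389000 N·m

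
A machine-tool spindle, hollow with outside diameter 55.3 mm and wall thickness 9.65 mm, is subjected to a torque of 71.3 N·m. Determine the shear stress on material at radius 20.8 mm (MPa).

1.97 MPa

J = π(d_o⁴ − d_i⁴)/32 = π(0.0553⁴ − 0.0360⁴)/32 = 7.532×10^-7 m⁴.
Shear stress varies linearly with radius: τ = T·r/J = 71.30 × 0.0208 / 7.532×10^-7 = 1.969×10^6 Pa.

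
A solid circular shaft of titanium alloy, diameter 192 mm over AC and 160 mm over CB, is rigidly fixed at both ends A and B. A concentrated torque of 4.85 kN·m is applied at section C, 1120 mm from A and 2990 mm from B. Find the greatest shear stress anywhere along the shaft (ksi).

0.429 ksi

Compatibility: T_A·a/J_AC = T_B·b/J_CB with T_A + T_B = T₀.
J_AC = 1.33×10^-4 m⁴, J_CB = 6.43×10^-5 m⁴, so T_A = T₀·(J_AC/a)/((J_AC/a)+(J_CB/b)) = 4108 N·m, T_B = 742.1 N·m.
τ in each portion: τ_AC = 2.96×10^6 Pa, τ_CB = 9.23×10^5 Pa; maximum is in AC.
τ_max = T_AC·r/J = 4108·0.0960/1.33×10^-4 = 2.956×10^6 Pa.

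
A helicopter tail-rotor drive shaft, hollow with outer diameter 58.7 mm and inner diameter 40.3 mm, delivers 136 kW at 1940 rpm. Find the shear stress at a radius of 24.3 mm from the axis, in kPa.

ω = 2π·1940/60 = 203.2 rad/s, so T = P/ω = 136×10³ / 203.2 = 669.4 N·m.
J = π(d_o⁴ − d_i⁴)/32 = π(0.0587⁴ − 0.0403⁴)/32 = 9.067×10^-7 m⁴.
Shear stress varies linearly with radius: τ = T·r/J = 669.4 × 0.0243 / 9.067×10^-7 = 1.794×10^7 Pa.

17900 kPa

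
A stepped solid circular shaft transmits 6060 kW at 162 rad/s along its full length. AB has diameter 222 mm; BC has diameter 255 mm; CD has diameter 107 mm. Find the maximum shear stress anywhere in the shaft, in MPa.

156 MPa

ω = 162 rad/s, so T = P/ω = 6060×10³ / 162.0 = 37410 N·m.
Under the same torque, τ_max = 16T/(πd³) is largest where d is smallest — segment CD (d = 107 mm).
τ_max = 16·37410/(π·(0.107)³) = 1.555×10^8 Pa.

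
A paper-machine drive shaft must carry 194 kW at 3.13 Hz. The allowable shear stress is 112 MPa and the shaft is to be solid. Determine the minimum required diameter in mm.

76.5 mm

ω = 2π·3.13 = 19.67 rad/s, so T = P/ω = 194×10³ / 19.67 = 9865 N·m.
For a solid shaft τ_max = 16T/(πd³), so d = (16T/(π τ_allow))^(1/3) = (16·9865/(π·1.12×10^8))^(1/3) = 0.07655 m.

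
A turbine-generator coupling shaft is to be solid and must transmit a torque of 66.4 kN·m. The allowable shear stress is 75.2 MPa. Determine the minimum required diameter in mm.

165 mm

For a solid shaft τ_max = 16T/(πd³), so d = (16T/(π τ_allow))^(1/3) = (16·66400/(π·7.52×10^7))^(1/3) = 0.1651 m.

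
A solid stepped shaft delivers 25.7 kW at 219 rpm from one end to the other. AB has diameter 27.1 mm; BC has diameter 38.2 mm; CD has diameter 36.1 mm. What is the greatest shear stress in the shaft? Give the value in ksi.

41.6 ksi

ω = 2π·219/60 = 22.93 rad/s, so T = P/ω = 25.7×10³ / 22.93 = 1121 N·m.
Under the same torque, τ_max = 16T/(πd³) is largest where d is smallest — segment AB (d = 27.1 mm).
τ_max = 16·1121/(π·(0.0271)³) = 2.868×10^8 Pa.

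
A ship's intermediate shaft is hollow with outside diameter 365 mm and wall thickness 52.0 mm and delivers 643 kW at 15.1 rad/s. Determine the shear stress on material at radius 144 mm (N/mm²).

ω = 15.1 rad/s, so T = P/ω = 643×10³ / 15.10 = 42580 N·m.
J = π(d_o⁴ − d_i⁴)/32 = π(0.365⁴ − 0.261⁴)/32 = 1.287×10^-3 m⁴.
Shear stress varies linearly with radius: τ = T·r/J = 42580 × 0.144 / 1.287×10^-3 = 4.765×10^6 Pa.

4.76 N/mm²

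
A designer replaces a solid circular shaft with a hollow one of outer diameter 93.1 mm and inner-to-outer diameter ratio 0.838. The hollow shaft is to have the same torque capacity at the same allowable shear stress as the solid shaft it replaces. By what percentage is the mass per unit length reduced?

Equal τ_max and T ⇒ the solid shaft needs d_s³ = d_o³(1−k⁴), so d_s = 93.1·(1−0.838⁴)^(1/3) = 74.23 mm.
Area ratio A_h/A_s = d_o²(1−k²)/d_s² = (1−k²)/(1−k⁴)^(2/3) = 0.4684.
Mass saving = 1 − 0.4684 = 53.2 %.

53.2 %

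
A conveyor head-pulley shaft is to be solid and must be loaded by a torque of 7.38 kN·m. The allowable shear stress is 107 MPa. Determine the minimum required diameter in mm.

For a solid shaft τ_max = 16T/(πd³), so d = (16T/(π τ_allow))^(1/3) = (16·7380/(π·1.07×10^8))^(1/3) = 0.07056 m.

70.6 mm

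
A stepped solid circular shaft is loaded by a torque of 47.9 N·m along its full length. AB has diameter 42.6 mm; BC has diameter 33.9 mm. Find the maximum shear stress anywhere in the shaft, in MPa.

Under the same torque, τ_max = 16T/(πd³) is largest where d is smallest — segment BC (d = 33.9 mm).
τ_max = 16·47.90/(π·(0.0339)³) = 6.262×10^6 Pa.

6.26 MPa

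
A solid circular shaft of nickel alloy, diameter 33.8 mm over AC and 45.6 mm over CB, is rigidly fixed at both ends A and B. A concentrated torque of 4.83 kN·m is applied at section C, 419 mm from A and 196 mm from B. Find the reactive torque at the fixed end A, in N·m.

598 N·m

Compatibility: T_A·a/J_AC = T_B·b/J_CB with T_A + T_B = T₀.
J_AC = 1.28×10^-7 m⁴, J_CB = 4.24×10^-7 m⁴, so T_A = T₀·(J_AC/a)/((J_AC/a)+(J_CB/b)) = 597.6 N·m, T_B = 4232 N·m.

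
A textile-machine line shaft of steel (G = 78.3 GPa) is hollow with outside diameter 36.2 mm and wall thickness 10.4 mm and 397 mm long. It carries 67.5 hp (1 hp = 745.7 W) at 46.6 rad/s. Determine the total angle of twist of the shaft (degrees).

ω = 46.6 rad/s, so T = P/ω = 67.5×745.7 / 46.60 = 1080 N·m.
J = π(d_o⁴ − d_i⁴)/32 = π(0.0362⁴ − 0.0154⁴)/32 = 1.631×10^-7 m⁴.
θ = T·L/(G·J) = 1080 × 0.397 / (78.3×10⁹ × 1.631×10^-7) = 0.03358 rad.

1.92°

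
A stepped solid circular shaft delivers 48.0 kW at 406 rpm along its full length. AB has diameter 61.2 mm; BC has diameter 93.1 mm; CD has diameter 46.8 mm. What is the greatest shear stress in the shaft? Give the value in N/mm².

56.1 N/mm²

ω = 2π·406/60 = 42.52 rad/s, so T = P/ω = 48.0×10³ / 42.52 = 1129 N·m.
Under the same torque, τ_max = 16T/(πd³) is largest where d is smallest — segment CD (d = 46.8 mm).
τ_max = 16·1129/(π·(0.0468)³) = 5.609×10^7 Pa.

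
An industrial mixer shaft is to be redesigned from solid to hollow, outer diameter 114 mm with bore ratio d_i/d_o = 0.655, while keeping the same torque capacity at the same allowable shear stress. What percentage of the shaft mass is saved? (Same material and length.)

Equal τ_max and T ⇒ the solid shaft needs d_s³ = d_o³(1−k⁴), so d_s = 114·(1−0.655⁴)^(1/3) = 106.5 mm.
Area ratio A_h/A_s = d_o²(1−k²)/d_s² = (1−k²)/(1−k⁴)^(2/3) = 0.6539.
Mass saving = 1 − 0.6539 = 34.6 %.

34.6 %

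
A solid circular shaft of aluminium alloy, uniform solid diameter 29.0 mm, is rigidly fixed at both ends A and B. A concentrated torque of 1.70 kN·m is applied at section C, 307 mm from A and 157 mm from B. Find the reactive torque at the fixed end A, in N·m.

575 N·m

With uniform GJ and both ends fixed, compatibility θ_AC = θ_CB gives T_A·a = T_B·b, together with T_A + T_B = T₀.
T_A = T₀·b/(a+b) = 1700·157/464.0 = 575.2 N·m; T_B = 1125 N·m.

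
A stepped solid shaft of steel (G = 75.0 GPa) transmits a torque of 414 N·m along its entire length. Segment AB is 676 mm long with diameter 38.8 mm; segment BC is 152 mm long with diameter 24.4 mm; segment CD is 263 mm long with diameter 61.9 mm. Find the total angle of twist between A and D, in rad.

0.0419 rad

J_AB = π(0.0388)⁴/32 = 2.22×10^-7 m⁴; J_BC = π(0.0244)⁴/32 = 3.48×10^-8 m⁴; J_CD = π(0.0619)⁴/32 = 1.44×10^-6 m⁴.
θ = (T/G)·Σ L_i/J_i = (414.0/75.0×10⁹)·(0.676/2.22×10^-7 + 0.152/3.48×10^-8 + 0.263/1.44×10^-6) = 0.04189 rad.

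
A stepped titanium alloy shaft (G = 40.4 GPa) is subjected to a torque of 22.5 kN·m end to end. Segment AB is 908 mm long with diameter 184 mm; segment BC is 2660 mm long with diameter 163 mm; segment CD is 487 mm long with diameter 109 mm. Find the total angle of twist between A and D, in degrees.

J_AB = π(0.184)⁴/32 = 1.13×10^-4 m⁴; J_BC = π(0.163)⁴/32 = 6.93×10^-5 m⁴; J_CD = π(0.109)⁴/32 = 1.39×10^-5 m⁴.
θ = (T/G)·Σ L_i/J_i = (22500/40.4×10⁹)·(0.908/1.13×10^-4 + 2.66/6.93×10^-5 + 0.487/1.39×10^-5) = 0.04544 rad.

2.60°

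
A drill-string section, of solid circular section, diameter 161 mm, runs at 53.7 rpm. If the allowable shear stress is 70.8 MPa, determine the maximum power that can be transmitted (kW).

326 kW

J = πd⁴/32 = π(0.161)⁴/32 = 6.596×10^-5 m⁴.
T_max = τ_allow·J/r = 7.08×10^7 × 6.596×10^-5 / 0.0805 = 58020 N·m.
ω = 2π·53.7/60 = 5.623 rad/s, so P_max = T_max·ω = 3.262×10^5 W.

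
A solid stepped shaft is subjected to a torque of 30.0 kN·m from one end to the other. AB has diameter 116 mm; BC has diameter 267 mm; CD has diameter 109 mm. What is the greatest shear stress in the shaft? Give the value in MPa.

118 MPa

Under the same torque, τ_max = 16T/(πd³) is largest where d is smallest — segment CD (d = 109 mm).
τ_max = 16·30000/(π·(0.109)³) = 1.180×10^8 Pa.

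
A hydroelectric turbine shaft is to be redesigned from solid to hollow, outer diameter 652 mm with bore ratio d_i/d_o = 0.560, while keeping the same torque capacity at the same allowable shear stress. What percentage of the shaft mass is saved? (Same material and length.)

26.5 %

Equal τ_max and T ⇒ the solid shaft needs d_s³ = d_o³(1−k⁴), so d_s = 652·(1−0.560⁴)^(1/3) = 629.9 mm.
Area ratio A_h/A_s = d_o²(1−k²)/d_s² = (1−k²)/(1−k⁴)^(2/3) = 0.7354.
Mass saving = 1 − 0.7354 = 26.5 %.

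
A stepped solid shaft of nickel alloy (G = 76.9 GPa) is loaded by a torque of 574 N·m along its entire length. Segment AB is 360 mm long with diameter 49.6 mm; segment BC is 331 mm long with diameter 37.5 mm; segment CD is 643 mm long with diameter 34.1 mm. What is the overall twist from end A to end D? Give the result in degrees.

3.06°

J_AB = π(0.0496)⁴/32 = 5.94×10^-7 m⁴; J_BC = π(0.0375)⁴/32 = 1.94×10^-7 m⁴; J_CD = π(0.0341)⁴/32 = 1.33×10^-7 m⁴.
θ = (T/G)·Σ L_i/J_i = (574.0/76.9×10⁹)·(0.360/5.94×10^-7 + 0.331/1.94×10^-7 + 0.643/1.33×10^-7) = 0.05340 rad.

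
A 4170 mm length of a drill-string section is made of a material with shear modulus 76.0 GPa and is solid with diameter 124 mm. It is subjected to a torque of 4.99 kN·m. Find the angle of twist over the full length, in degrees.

J = πd⁴/32 = π(0.124)⁴/32 = 2.321×10^-5 m⁴.
θ = T·L/(G·J) = 4990 × 4.17 / (76.0×10⁹ × 2.321×10^-5) = 0.01180 rad.

0.676°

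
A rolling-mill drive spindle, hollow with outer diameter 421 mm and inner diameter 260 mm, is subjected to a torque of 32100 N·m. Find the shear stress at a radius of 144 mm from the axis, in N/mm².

J = π(d_o⁴ − d_i⁴)/32 = π(0.421⁴ − 0.260⁴)/32 = 2.635×10^-3 m⁴.
Shear stress varies linearly with radius: τ = T·r/J = 32100 × 0.144 / 2.635×10^-3 = 1.754×10^6 Pa.

1.75 N/mm²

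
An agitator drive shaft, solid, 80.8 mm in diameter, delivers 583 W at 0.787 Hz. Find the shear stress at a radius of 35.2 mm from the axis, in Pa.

ω = 2π·0.787 = 4.945 rad/s, so T = P/ω = 583 / 4.945 = 117.9 N·m.
J = πd⁴/32 = π(0.0808)⁴/32 = 4.185×10^-6 m⁴.
Shear stress varies linearly with radius: τ = T·r/J = 117.9 × 0.0352 / 4.185×10^-6 = 9.918×10^5 Pa.

992000 Pa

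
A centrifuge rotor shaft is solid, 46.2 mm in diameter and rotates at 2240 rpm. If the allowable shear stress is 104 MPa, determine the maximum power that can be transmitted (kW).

J = πd⁴/32 = π(0.0462)⁴/32 = 4.473×10^-7 m⁴.
T_max = τ_allow·J/r = 1.04×10^8 × 4.473×10^-7 / 0.0231 = 2014 N·m.
ω = 2π·2240/60 = 234.6 rad/s, so P_max = T_max·ω = 4.724×10^5 W.

472 kW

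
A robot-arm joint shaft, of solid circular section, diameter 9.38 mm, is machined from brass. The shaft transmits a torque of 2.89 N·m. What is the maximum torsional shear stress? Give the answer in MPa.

J = πd⁴/32 = π(0.00938)⁴/32 = 7.600×10^-10 m⁴.
τ_max = T·r/J = 2.890 × 0.00469 / 7.600×10^-10 = 1.783×10^7 Pa.

17.8 MPa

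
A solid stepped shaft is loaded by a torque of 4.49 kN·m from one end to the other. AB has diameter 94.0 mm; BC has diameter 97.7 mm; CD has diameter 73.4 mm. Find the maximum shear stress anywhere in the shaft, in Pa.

5.78e7 Pa

Under the same torque, τ_max = 16T/(πd³) is largest where d is smallest — segment CD (d = 73.4 mm).
τ_max = 16·4490/(π·(0.0734)³) = 5.783×10^7 Pa.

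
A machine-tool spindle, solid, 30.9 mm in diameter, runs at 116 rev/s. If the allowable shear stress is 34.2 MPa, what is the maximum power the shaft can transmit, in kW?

144 kW

J = πd⁴/32 = π(0.0309)⁴/32 = 8.950×10^-8 m⁴.
T_max = τ_allow·J/r = 3.42×10^7 × 8.950×10^-8 / 0.0154 = 198.1 N·m.
ω = 2π·116 = 728.8 rad/s, so P_max = T_max·ω = 1.444×10^5 W.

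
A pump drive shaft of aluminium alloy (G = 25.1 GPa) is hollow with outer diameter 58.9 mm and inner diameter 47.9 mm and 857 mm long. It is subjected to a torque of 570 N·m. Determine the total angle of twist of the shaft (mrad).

J = π(d_o⁴ − d_i⁴)/32 = π(0.0589⁴ − 0.0479⁴)/32 = 6.648×10^-7 m⁴.
θ = T·L/(G·J) = 570.0 × 0.857 / (25.1×10⁹ × 6.648×10^-7) = 0.02928 rad.

29.3 mrad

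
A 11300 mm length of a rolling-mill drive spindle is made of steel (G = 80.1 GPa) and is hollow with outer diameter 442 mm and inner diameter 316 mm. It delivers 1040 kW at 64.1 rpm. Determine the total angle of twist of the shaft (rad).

ω = 2π·64.1/60 = 6.713 rad/s, so T = P/ω = 1040×10³ / 6.713 = 154900 N·m.
J = π(d_o⁴ − d_i⁴)/32 = π(0.442⁴ − 0.316⁴)/32 = 2.768×10^-3 m⁴.
θ = T·L/(G·J) = 154900 × 11.3 / (80.1×10⁹ × 2.768×10^-3) = 7.896×10^-3 rad.

0.00790 rad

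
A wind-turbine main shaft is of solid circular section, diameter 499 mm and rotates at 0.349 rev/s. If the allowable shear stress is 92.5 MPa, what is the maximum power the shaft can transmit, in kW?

4950 kW

J = πd⁴/32 = π(0.499)⁴/32 = 6.087×10^-3 m⁴.
T_max = τ_allow·J/r = 9.25×10^7 × 6.087×10^-3 / 0.249 = 2.257e6 N·m.
ω = 2π·0.349 = 2.193 rad/s, so P_max = T_max·ω = 4.949×10^6 W.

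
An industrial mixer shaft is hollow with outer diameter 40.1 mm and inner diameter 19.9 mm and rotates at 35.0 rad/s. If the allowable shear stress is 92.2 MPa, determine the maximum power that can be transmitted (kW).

38.4 kW

J = π(d_o⁴ − d_i⁴)/32 = π(0.0401⁴ − 0.0199⁴)/32 = 2.385×10^-7 m⁴.
T_max = τ_allow·J/r = 9.22×10^7 × 2.385×10^-7 / 0.0201 = 1097 N·m.
ω = 35.0 rad/s, so P_max = T_max·ω = 3.838×10^4 W.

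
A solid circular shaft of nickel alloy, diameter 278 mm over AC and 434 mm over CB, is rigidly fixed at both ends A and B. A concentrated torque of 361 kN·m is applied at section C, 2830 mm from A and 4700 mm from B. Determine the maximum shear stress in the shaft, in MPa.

18.7 MPa

Compatibility: T_A·a/J_AC = T_B·b/J_CB with T_A + T_B = T₀.
J_AC = 5.86×10^-4 m⁴, J_CB = 3.48×10^-3 m⁴, so T_A = T₀·(J_AC/a)/((J_AC/a)+(J_CB/b)) = 78880 N·m, T_B = 282100 N·m.
τ in each portion: τ_AC = 1.87×10^7 Pa, τ_CB = 1.76×10^7 Pa; maximum is in AC.
τ_max = T_AC·r/J = 78880·0.139/5.86×10^-4 = 1.870×10^7 Pa.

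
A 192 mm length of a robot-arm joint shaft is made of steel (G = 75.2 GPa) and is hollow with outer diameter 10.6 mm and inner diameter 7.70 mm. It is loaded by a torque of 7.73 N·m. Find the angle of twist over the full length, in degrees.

J = π(d_o⁴ − d_i⁴)/32 = π(0.0106⁴ − 0.00770⁴)/32 = 8.943×10^-10 m⁴.
θ = T·L/(G·J) = 7.730 × 0.192 / (75.2×10⁹ × 8.943×10^-10) = 0.02207 rad.

1.26°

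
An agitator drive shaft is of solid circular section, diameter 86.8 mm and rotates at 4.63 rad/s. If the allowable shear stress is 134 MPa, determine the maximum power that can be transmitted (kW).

J = πd⁴/32 = π(0.0868)⁴/32 = 5.573×10^-6 m⁴.
T_max = τ_allow·J/r = 1.34×10^8 × 5.573×10^-6 / 0.0434 = 17210 N·m.
ω = 4.63 rad/s, so P_max = T_max·ω = 7.967×10^4 W.

79.7 kW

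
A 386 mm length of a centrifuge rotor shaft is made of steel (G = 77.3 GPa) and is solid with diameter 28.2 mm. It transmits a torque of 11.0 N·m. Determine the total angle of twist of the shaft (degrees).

0.0507°

J = πd⁴/32 = π(0.0282)⁴/32 = 6.209×10^-8 m⁴.
θ = T·L/(G·J) = 11.00 × 0.386 / (77.3×10⁹ × 6.209×10^-8) = 8.847×10^-4 rad.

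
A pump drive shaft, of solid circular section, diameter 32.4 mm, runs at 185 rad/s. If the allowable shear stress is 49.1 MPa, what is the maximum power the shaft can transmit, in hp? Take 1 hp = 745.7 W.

J = πd⁴/32 = π(0.0324)⁴/32 = 1.082×10^-7 m⁴.
T_max = τ_allow·J/r = 4.91×10^7 × 1.082×10^-7 / 0.0162 = 327.9 N·m.
ω = 185 rad/s, so P_max = T_max·ω = 6.066×10^4 W.

81.3 hp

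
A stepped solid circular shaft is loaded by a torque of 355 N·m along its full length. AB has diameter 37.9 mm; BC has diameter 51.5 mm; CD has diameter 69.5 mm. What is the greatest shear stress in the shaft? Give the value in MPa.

Under the same torque, τ_max = 16T/(πd³) is largest where d is smallest — segment AB (d = 37.9 mm).
τ_max = 16·355.0/(π·(0.0379)³) = 3.321×10^7 Pa.

33.2 MPa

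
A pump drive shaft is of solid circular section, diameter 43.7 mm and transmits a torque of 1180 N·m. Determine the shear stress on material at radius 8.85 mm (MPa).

J = πd⁴/32 = π(0.0437)⁴/32 = 3.580×10^-7 m⁴.
Shear stress varies linearly with radius: τ = T·r/J = 1180 × 0.00885 / 3.580×10^-7 = 2.917×10^7 Pa.

29.2 MPa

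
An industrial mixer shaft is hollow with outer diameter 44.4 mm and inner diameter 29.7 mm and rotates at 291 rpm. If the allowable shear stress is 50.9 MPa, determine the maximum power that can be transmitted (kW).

J = π(d_o⁴ − d_i⁴)/32 = π(0.0444⁴ − 0.0297⁴)/32 = 3.051×10^-7 m⁴.
T_max = τ_allow·J/r = 5.09×10^7 × 3.051×10^-7 / 0.0222 = 699.6 N·m.
ω = 2π·291/60 = 30.47 rad/s, so P_max = T_max·ω = 2.132×10^4 W.

21.3 kW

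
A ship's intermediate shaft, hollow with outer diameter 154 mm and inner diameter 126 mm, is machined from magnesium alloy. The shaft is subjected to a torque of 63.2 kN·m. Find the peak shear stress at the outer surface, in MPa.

160 MPa

J = π(d_o⁴ − d_i⁴)/32 = π(0.154⁴ − 0.126⁴)/32 = 3.047×10^-5 m⁴.
τ_max = T·r/J = 63200 × 0.0770 / 3.047×10^-5 = 1.597×10^8 Pa.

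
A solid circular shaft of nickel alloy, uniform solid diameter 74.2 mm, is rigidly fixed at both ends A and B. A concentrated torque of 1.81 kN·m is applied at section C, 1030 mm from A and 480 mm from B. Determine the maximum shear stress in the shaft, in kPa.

With uniform GJ and both ends fixed, compatibility θ_AC = θ_CB gives T_A·a = T_B·b, together with T_A + T_B = T₀.
T_A = T₀·b/(a+b) = 1810·480/1510 = 575.4 N·m; T_B = 1235 N·m.
τ in each portion: τ_AC = 7.17×10^6 Pa, τ_CB = 1.54×10^7 Pa; maximum is in CB.
τ_max = T_CB·r/J = 1235·0.0371/2.98×10^-6 = 1.539×10^7 Pa.

15400 kPa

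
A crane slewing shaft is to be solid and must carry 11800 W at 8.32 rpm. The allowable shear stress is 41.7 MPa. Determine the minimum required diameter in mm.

ω = 2π·8.32/60 = 0.8713 rad/s, so T = P/ω = 11800 / 0.8713 = 13540 N·m.
For a solid shaft τ_max = 16T/(πd³), so d = (16T/(π τ_allow))^(1/3) = (16·13540/(π·4.17×10^7))^(1/3) = 0.1183 m.

118 mm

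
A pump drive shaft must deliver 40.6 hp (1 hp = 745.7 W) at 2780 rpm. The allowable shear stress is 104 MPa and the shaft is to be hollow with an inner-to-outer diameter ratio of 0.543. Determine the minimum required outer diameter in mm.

17.7 mm

ω = 2π·2780/60 = 291.1 rad/s, so T = P/ω = 40.6×745.7 / 291.1 = 104.0 N·m.
For a hollow shaft with d_i/d_o = 0.543: τ_max = 16T/(π d_o³ (1−k⁴)), so d_o = [16T/(π τ_allow (1−k⁴))]^(1/3) = [16·104.0/(π·1.04×10^8·0.9131)]^(1/3) = 0.01773 m.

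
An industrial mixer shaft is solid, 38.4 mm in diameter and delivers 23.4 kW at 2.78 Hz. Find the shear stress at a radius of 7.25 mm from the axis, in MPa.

45.5 MPa

ω = 2π·2.78 = 17.47 rad/s, so T = P/ω = 23.4×10³ / 17.47 = 1340 N·m.
J = πd⁴/32 = π(0.0384)⁴/32 = 2.135×10^-7 m⁴.
Shear stress varies linearly with radius: τ = T·r/J = 1340 × 0.00725 / 2.135×10^-7 = 4.550×10^7 Pa.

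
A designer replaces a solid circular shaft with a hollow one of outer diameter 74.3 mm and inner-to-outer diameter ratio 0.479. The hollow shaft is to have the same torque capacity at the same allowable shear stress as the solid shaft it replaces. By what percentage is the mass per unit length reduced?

20.1 %

Equal τ_max and T ⇒ the solid shaft needs d_s³ = d_o³(1−k⁴), so d_s = 74.3·(1−0.479⁴)^(1/3) = 72.97 mm.
Area ratio A_h/A_s = d_o²(1−k²)/d_s² = (1−k²)/(1−k⁴)^(2/3) = 0.7988.
Mass saving = 1 − 0.7988 = 20.1 %.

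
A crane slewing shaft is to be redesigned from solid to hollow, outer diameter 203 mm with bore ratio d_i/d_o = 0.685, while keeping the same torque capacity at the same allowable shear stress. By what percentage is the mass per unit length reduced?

37.4 %

Equal τ_max and T ⇒ the solid shaft needs d_s³ = d_o³(1−k⁴), so d_s = 203·(1−0.685⁴)^(1/3) = 186.9 mm.
Area ratio A_h/A_s = d_o²(1−k²)/d_s² = (1−k²)/(1−k⁴)^(2/3) = 0.6265.
Mass saving = 1 − 0.6265 = 37.4 %.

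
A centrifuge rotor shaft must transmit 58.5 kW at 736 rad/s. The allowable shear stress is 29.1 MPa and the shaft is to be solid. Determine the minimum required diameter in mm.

24.1 mm

ω = 736 rad/s, so T = P/ω = 58.5×10³ / 736.0 = 79.48 N·m.
For a solid shaft τ_max = 16T/(πd³), so d = (16T/(π τ_allow))^(1/3) = (16·79.48/(π·2.91×10^7))^(1/3) = 0.02405 m.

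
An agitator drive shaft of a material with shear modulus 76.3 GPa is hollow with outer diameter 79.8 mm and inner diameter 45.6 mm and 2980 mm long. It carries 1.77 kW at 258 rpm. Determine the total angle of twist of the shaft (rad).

ω = 2π·258/60 = 27.02 rad/s, so T = P/ω = 1.77×10³ / 27.02 = 65.51 N·m.
J = π(d_o⁴ − d_i⁴)/32 = π(0.0798⁴ − 0.0456⁴)/32 = 3.557×10^-6 m⁴.
θ = T·L/(G·J) = 65.51 × 2.98 / (76.3×10⁹ × 3.557×10^-6) = 7.194×10^-4 rad.

7.19e-4 rad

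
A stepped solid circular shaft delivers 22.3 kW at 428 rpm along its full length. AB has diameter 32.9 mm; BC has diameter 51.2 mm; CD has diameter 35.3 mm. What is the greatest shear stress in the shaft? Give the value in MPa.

ω = 2π·428/60 = 44.82 rad/s, so T = P/ω = 22.3×10³ / 44.82 = 497.5 N·m.
Under the same torque, τ_max = 16T/(πd³) is largest where d is smallest — segment AB (d = 32.9 mm).
τ_max = 16·497.5/(π·(0.0329)³) = 7.116×10^7 Pa.

71.2 MPa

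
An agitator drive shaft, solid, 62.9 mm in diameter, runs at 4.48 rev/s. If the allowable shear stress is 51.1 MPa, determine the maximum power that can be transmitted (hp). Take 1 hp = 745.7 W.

J = πd⁴/32 = π(0.0629)⁴/32 = 1.537×10^-6 m⁴.
T_max = τ_allow·J/r = 5.11×10^7 × 1.537×10^-6 / 0.0314 = 2497 N·m.
ω = 2π·4.48 = 28.15 rad/s, so P_max = T_max·ω = 7.028×10^4 W.

94.3 hp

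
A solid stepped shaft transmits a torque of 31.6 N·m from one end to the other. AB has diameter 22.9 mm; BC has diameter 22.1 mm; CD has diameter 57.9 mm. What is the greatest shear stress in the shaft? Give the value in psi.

2160 psi

Under the same torque, τ_max = 16T/(πd³) is largest where d is smallest — segment BC (d = 22.1 mm).
τ_max = 16·31.60/(π·(0.0221)³) = 1.491×10^7 Pa.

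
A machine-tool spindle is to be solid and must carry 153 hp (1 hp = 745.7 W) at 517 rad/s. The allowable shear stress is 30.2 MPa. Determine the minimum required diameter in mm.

ω = 517 rad/s, so T = P/ω = 153×745.7 / 517.0 = 220.7 N·m.
For a solid shaft τ_max = 16T/(πd³), so d = (16T/(π τ_allow))^(1/3) = (16·220.7/(π·3.02×10^7))^(1/3) = 0.03339 m.

33.4 mm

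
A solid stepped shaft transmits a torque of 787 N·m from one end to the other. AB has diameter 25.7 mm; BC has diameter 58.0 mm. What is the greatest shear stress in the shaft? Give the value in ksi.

34.2 ksi

Under the same torque, τ_max = 16T/(πd³) is largest where d is smallest — segment AB (d = 25.7 mm).
τ_max = 16·787.0/(π·(0.0257)³) = 2.361×10^8 Pa.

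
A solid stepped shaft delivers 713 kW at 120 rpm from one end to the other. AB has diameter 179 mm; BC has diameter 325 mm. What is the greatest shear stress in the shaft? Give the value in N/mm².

50.4 N/mm²

ω = 2π·120/60 = 12.57 rad/s, so T = P/ω = 713×10³ / 12.57 = 56740 N·m.
Under the same torque, τ_max = 16T/(πd³) is largest where d is smallest — segment AB (d = 179 mm).
τ_max = 16·56740/(π·(0.179)³) = 5.038×10^7 Pa.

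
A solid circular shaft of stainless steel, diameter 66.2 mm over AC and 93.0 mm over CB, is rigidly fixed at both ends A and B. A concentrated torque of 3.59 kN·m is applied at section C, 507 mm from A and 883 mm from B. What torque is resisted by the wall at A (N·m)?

Compatibility: T_A·a/J_AC = T_B·b/J_CB with T_A + T_B = T₀.
J_AC = 1.89×10^-6 m⁴, J_CB = 7.34×10^-6 m⁴, so T_A = T₀·(J_AC/a)/((J_AC/a)+(J_CB/b)) = 1109 N·m, T_B = 2481 N·m.

1110 N·m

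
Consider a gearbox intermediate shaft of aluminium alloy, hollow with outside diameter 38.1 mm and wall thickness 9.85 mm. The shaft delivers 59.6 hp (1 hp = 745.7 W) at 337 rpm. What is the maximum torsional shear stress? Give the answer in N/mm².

123 N/mm²

ω = 2π·337/60 = 35.29 rad/s, so T = P/ω = 59.6×745.7 / 35.29 = 1259 N·m.
J = π(d_o⁴ − d_i⁴)/32 = π(0.0381⁴ − 0.0184⁴)/32 = 1.956×10^-7 m⁴.
τ_max = T·r/J = 1259 × 0.0191 / 1.956×10^-7 = 1.226×10^8 Pa.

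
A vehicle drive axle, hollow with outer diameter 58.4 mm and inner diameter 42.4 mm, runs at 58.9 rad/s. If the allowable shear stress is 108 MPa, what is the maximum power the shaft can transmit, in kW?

180 kW

J = π(d_o⁴ − d_i⁴)/32 = π(0.0584⁴ − 0.0424⁴)/32 = 8.247×10^-7 m⁴.
T_max = τ_allow·J/r = 1.08×10^8 × 8.247×10^-7 / 0.0292 = 3050 N·m.
ω = 58.9 rad/s, so P_max = T_max·ω = 1.797×10^5 W.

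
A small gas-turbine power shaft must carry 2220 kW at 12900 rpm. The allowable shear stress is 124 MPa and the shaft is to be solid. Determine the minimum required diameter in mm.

ω = 2π·12900/60 = 1351 rad/s, so T = P/ω = 2220×10³ / 1351 = 1643 N·m.
For a solid shaft τ_max = 16T/(πd³), so d = (16T/(π τ_allow))^(1/3) = (16·1643/(π·1.24×10^8))^(1/3) = 0.04072 m.

40.7 mm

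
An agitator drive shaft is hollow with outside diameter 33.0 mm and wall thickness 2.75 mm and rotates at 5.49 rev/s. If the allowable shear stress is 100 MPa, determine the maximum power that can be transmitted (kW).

J = π(d_o⁴ − d_i⁴)/32 = π(0.0330⁴ − 0.0275⁴)/32 = 6.028×10^-8 m⁴.
T_max = τ_allow·J/r = 1.00×10^8 × 6.028×10^-8 / 0.0165 = 365.3 N·m.
ω = 2π·5.49 = 34.49 rad/s, so P_max = T_max·ω = 1.260×10^4 W.

12.6 kW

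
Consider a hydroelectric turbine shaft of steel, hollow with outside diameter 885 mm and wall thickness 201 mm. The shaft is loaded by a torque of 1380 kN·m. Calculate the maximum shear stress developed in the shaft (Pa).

1.11e7 Pa

J = π(d_o⁴ − d_i⁴)/32 = π(0.885⁴ − 0.483⁴)/32 = 0.05488 m⁴.
τ_max = T·r/J = 1.380e6 × 0.443 / 0.05488 = 1.113×10^7 Pa.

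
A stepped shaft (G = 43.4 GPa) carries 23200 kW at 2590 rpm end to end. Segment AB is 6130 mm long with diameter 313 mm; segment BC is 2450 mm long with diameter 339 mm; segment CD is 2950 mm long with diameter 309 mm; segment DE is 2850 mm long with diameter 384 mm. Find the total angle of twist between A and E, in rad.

0.0257 rad

ω = 2π·2590/60 = 271.2 rad/s, so T = P/ω = 23200×10³ / 271.2 = 85540 N·m.
J_AB = π(0.313)⁴/32 = 9.42×10^-4 m⁴; J_BC = π(0.339)⁴/32 = 1.30×10^-3 m⁴; J_CD = π(0.309)⁴/32 = 8.95×10^-4 m⁴; J_DE = π(0.384)⁴/32 = 2.13×10^-3 m⁴.
θ = (T/G)·Σ L_i/J_i = (85540/43.4×10⁹)·(6.13/9.42×10^-4 + 2.45/1.30×10^-3 + 2.95/8.95×10^-4 + 2.85/2.13×10^-3) = 0.02567 rad.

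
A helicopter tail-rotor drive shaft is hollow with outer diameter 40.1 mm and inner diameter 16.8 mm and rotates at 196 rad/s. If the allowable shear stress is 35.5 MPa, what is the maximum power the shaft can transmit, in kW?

85.4 kW

J = π(d_o⁴ − d_i⁴)/32 = π(0.0401⁴ − 0.0168⁴)/32 = 2.460×10^-7 m⁴.
T_max = τ_allow·J/r = 3.55×10^7 × 2.460×10^-7 / 0.0201 = 435.6 N·m.
ω = 196 rad/s, so P_max = T_max·ω = 8.538×10^4 W.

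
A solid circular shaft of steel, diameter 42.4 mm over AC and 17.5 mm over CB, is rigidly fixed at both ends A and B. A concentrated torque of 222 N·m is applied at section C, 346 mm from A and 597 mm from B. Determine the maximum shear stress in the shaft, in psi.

Compatibility: T_A·a/J_AC = T_B·b/J_CB with T_A + T_B = T₀.
J_AC = 3.17×10^-7 m⁴, J_CB = 9.21×10^-9 m⁴, so T_A = T₀·(J_AC/a)/((J_AC/a)+(J_CB/b)) = 218.3 N·m, T_B = 3.672 N·m.
τ in each portion: τ_AC = 1.46×10^7 Pa, τ_CB = 3.49×10^6 Pa; maximum is in AC.
τ_max = T_AC·r/J = 218.3·0.0212/3.17×10^-7 = 1.459×10^7 Pa.

2120 psi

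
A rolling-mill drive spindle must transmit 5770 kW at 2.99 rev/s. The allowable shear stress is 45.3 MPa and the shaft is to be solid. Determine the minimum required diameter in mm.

ω = 2π·2.99 = 18.79 rad/s, so T = P/ω = 5770×10³ / 18.79 = 307100 N·m.
For a solid shaft τ_max = 16T/(πd³), so d = (16T/(π τ_allow))^(1/3) = (16·307100/(π·4.53×10^7))^(1/3) = 0.3256 m.

326 mm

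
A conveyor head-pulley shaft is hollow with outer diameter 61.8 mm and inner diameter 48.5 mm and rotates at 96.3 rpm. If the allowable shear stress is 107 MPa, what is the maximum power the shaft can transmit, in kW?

J = π(d_o⁴ − d_i⁴)/32 = π(0.0618⁴ − 0.0485⁴)/32 = 8.888×10^-7 m⁴.
T_max = τ_allow·J/r = 1.07×10^8 × 8.888×10^-7 / 0.0309 = 3078 N·m.
ω = 2π·96.3/60 = 10.08 rad/s, so P_max = T_max·ω = 3.104×10^4 W.

31.0 kW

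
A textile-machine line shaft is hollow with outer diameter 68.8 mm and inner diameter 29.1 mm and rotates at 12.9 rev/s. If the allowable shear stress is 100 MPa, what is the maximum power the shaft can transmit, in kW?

502 kW

J = π(d_o⁴ − d_i⁴)/32 = π(0.0688⁴ − 0.0291⁴)/32 = 2.129×10^-6 m⁴.
T_max = τ_allow·J/r = 1.00×10^8 × 2.129×10^-6 / 0.0344 = 6190 N·m.
ω = 2π·12.9 = 81.05 rad/s, so P_max = T_max·ω = 5.017×10^5 W.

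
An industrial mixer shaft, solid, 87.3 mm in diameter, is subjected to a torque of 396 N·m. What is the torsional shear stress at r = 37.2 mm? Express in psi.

J = πd⁴/32 = π(0.0873)⁴/32 = 5.702×10^-6 m⁴.
Shear stress varies linearly with radius: τ = T·r/J = 396.0 × 0.0372 / 5.702×10^-6 = 2.583×10^6 Pa.

375 psi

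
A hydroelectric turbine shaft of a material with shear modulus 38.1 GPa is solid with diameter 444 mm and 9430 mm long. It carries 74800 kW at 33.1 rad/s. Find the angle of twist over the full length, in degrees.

8.40°

ω = 33.1 rad/s, so T = P/ω = 74800×10³ / 33.10 = 2.260e6 N·m.
J = πd⁴/32 = π(0.444)⁴/32 = 3.815×10^-3 m⁴.
θ = T·L/(G·J) = 2.260e6 × 9.43 / (38.1×10⁹ × 3.815×10^-3) = 0.1466 rad.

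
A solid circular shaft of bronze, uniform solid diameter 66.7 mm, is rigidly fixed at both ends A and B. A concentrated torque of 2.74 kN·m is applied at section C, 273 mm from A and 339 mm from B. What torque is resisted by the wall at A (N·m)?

1520 N·m

With uniform GJ and both ends fixed, compatibility θ_AC = θ_CB gives T_A·a = T_B·b, together with T_A + T_B = T₀.
T_A = T₀·b/(a+b) = 2740·339/612.0 = 1518 N·m; T_B = 1222 N·m.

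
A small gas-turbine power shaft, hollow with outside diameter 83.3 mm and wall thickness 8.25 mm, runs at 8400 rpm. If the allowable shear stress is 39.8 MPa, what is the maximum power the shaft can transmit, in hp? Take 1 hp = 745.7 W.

J = π(d_o⁴ − d_i⁴)/32 = π(0.0833⁴ − 0.0668⁴)/32 = 2.772×10^-6 m⁴.
T_max = τ_allow·J/r = 3.98×10^7 × 2.772×10^-6 / 0.0416 = 2649 N·m.
ω = 2π·8400/60 = 879.6 rad/s, so P_max = T_max·ω = 2.330×10^6 W.

3120 hp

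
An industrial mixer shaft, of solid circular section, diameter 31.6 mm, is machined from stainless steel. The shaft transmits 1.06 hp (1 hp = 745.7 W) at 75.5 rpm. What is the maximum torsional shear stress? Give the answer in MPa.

16.1 MPa

ω = 2π·75.5/60 = 7.906 rad/s, so T = P/ω = 1.06×745.7 / 7.906 = 99.98 N·m.
J = πd⁴/32 = π(0.0316)⁴/32 = 9.789×10^-8 m⁴.
τ_max = T·r/J = 99.98 × 0.0158 / 9.789×10^-8 = 1.614×10^7 Pa.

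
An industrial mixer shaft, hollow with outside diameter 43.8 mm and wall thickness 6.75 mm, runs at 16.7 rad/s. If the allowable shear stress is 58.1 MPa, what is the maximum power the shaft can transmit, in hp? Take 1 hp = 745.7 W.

16.6 hp

J = π(d_o⁴ − d_i⁴)/32 = π(0.0438⁴ − 0.0303⁴)/32 = 2.786×10^-7 m⁴.
T_max = τ_allow·J/r = 5.81×10^7 × 2.786×10^-7 / 0.0219 = 739.0 N·m.
ω = 16.7 rad/s, so P_max = T_max·ω = 1.234×10^4 W.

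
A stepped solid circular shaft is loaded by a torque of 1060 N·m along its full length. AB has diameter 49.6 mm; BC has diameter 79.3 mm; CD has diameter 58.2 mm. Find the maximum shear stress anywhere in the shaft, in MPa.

44.2 MPa

Under the same torque, τ_max = 16T/(πd³) is largest where d is smallest — segment AB (d = 49.6 mm).
τ_max = 16·1060/(π·(0.0496)³) = 4.424×10^7 Pa.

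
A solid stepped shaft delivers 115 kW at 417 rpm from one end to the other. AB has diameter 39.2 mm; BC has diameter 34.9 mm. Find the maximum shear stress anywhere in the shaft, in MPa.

ω = 2π·417/60 = 43.67 rad/s, so T = P/ω = 115×10³ / 43.67 = 2633 N·m.
Under the same torque, τ_max = 16T/(πd³) is largest where d is smallest — segment BC (d = 34.9 mm).
τ_max = 16·2633/(π·(0.0349)³) = 3.155×10^8 Pa.

316 MPa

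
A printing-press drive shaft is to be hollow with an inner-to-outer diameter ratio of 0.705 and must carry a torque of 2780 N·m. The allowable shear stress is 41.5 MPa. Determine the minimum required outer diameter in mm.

76.8 mm

For a hollow shaft with d_i/d_o = 0.705: τ_max = 16T/(π d_o³ (1−k⁴)), so d_o = [16T/(π τ_allow (1−k⁴))]^(1/3) = [16·2780/(π·4.15×10^7·0.7530)]^(1/3) = 0.07681 m.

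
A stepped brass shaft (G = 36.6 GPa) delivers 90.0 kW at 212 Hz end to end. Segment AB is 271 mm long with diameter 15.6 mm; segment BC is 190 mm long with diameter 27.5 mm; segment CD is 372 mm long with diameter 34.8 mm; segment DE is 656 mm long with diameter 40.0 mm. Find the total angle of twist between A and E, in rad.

0.102 rad

ω = 2π·212 = 1332 rad/s, so T = P/ω = 90.0×10³ / 1332 = 67.57 N·m.
J_AB = π(0.0156)⁴/32 = 5.81×10^-9 m⁴; J_BC = π(0.0275)⁴/32 = 5.61×10^-8 m⁴; J_CD = π(0.0348)⁴/32 = 1.44×10^-7 m⁴; J_DE = π(0.0400)⁴/32 = 2.51×10^-7 m⁴.
θ = (T/G)·Σ L_i/J_i = (67.57/36.6×10⁹)·(0.271/5.81×10^-9 + 0.190/5.61×10^-8 + 0.372/1.44×10^-7 + 0.656/2.51×10^-7) = 0.1019 rad.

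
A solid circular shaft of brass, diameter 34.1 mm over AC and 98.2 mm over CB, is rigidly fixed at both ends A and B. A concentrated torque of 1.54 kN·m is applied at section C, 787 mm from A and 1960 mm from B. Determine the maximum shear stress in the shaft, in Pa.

7.99e6 Pa

Compatibility: T_A·a/J_AC = T_B·b/J_CB with T_A + T_B = T₀.
J_AC = 1.33×10^-7 m⁴, J_CB = 9.13×10^-6 m⁴, so T_A = T₀·(J_AC/a)/((J_AC/a)+(J_CB/b)) = 53.82 N·m, T_B = 1486 N·m.
τ in each portion: τ_AC = 6.91×10^6 Pa, τ_CB = 7.99×10^6 Pa; maximum is in CB.
τ_max = T_CB·r/J = 1486·0.0491/9.13×10^-6 = 7.993×10^6 Pa.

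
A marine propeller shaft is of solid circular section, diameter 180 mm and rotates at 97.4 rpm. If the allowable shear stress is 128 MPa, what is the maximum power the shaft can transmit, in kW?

J = πd⁴/32 = π(0.180)⁴/32 = 1.031×10^-4 m⁴.
T_max = τ_allow·J/r = 1.28×10^8 × 1.031×10^-4 / 0.0900 = 146600 N·m.
ω = 2π·97.4/60 = 10.20 rad/s, so P_max = T_max·ω = 1.495×10^6 W.

1500 kW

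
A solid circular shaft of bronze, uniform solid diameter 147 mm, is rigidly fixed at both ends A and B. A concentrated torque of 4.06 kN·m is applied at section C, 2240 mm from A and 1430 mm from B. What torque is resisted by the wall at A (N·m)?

With uniform GJ and both ends fixed, compatibility θ_AC = θ_CB gives T_A·a = T_B·b, together with T_A + T_B = T₀.
T_A = T₀·b/(a+b) = 4060·1430/3670 = 1582 N·m; T_B = 2478 N·m.

1580 N·m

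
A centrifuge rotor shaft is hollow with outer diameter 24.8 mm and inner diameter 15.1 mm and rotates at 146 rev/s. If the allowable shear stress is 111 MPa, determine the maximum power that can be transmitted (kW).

J = π(d_o⁴ − d_i⁴)/32 = π(0.0248⁴ − 0.0151⁴)/32 = 3.203×10^-8 m⁴.
T_max = τ_allow·J/r = 1.11×10^8 × 3.203×10^-8 / 0.0124 = 286.7 N·m.
ω = 2π·146 = 917.3 rad/s, so P_max = T_max·ω = 2.630×10^5 W.

263 kW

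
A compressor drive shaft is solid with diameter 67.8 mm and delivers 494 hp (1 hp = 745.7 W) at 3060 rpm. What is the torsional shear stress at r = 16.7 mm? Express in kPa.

ω = 2π·3060/60 = 320.4 rad/s, so T = P/ω = 494×745.7 / 320.4 = 1150 N·m.
J = πd⁴/32 = π(0.0678)⁴/32 = 2.075×10^-6 m⁴.
Shear stress varies linearly with radius: τ = T·r/J = 1150 × 0.0167 / 2.075×10^-6 = 9.254×10^6 Pa.

9250 kPa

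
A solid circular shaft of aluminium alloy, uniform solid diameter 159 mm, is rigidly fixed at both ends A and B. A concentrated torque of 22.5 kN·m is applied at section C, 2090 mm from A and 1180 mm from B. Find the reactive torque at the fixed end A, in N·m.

8120 N·m

With uniform GJ and both ends fixed, compatibility θ_AC = θ_CB gives T_A·a = T_B·b, together with T_A + T_B = T₀.
T_A = T₀·b/(a+b) = 22500·1180/3270 = 8119 N·m; T_B = 14380 N·m.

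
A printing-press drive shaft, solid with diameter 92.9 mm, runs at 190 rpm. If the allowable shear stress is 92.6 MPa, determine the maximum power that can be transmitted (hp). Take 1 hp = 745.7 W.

J = πd⁴/32 = π(0.0929)⁴/32 = 7.312×10^-6 m⁴.
T_max = τ_allow·J/r = 9.26×10^7 × 7.312×10^-6 / 0.0465 = 14580 N·m.
ω = 2π·190/60 = 19.90 rad/s, so P_max = T_max·ω = 2.900×10^5 W.

389 hp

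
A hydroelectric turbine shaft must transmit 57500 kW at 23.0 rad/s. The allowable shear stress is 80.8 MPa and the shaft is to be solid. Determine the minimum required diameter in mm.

540 mm

ω = 23.0 rad/s, so T = P/ω = 57500×10³ / 23.00 = 2.500e6 N·m.
For a solid shaft τ_max = 16T/(πd³), so d = (16T/(π τ_allow))^(1/3) = (16·2.500e6/(π·8.08×10^7))^(1/3) = 0.5401 m.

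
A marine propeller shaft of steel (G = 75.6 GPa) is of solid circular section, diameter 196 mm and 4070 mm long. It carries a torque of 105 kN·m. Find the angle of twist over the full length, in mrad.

39.0 mrad

J = πd⁴/32 = π(0.196)⁴/32 = 1.449×10^-4 m⁴.
θ = T·L/(G·J) = 105000 × 4.07 / (75.6×10⁹ × 1.449×10^-4) = 0.03902 rad.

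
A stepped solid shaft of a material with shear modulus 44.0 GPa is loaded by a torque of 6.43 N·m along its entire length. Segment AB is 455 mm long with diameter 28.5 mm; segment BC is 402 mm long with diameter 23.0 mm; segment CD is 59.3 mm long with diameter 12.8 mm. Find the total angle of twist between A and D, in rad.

J_AB = π(0.0285)⁴/32 = 6.48×10^-8 m⁴; J_BC = π(0.0230)⁴/32 = 2.75×10^-8 m⁴; J_CD = π(0.0128)⁴/32 = 2.64×10^-9 m⁴.
θ = (T/G)·Σ L_i/J_i = (6.430/44.0×10⁹)·(0.455/6.48×10^-8 + 0.402/2.75×10^-8 + 0.0593/2.64×10^-9) = 6.453×10^-3 rad.

0.00645 rad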